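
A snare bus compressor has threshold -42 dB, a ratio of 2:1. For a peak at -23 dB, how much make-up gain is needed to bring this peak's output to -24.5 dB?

8 dB

The peak compresses to -42 + 19/2 = -32.5 dB.
To reach -24.5 dB requires -24.5 − (-32.5) = 8 dB of make-up.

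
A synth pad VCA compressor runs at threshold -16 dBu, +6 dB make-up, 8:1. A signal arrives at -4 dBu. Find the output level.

-4 dBu sits 12 dB over threshold.
8:1 compression reduces that to 12/8 = 1.5 dB over.
Output = -16 + 1.5 = -14.5 dBu; make-up adds 6 dB, giving -8.5 dBu.

-8.5 dBu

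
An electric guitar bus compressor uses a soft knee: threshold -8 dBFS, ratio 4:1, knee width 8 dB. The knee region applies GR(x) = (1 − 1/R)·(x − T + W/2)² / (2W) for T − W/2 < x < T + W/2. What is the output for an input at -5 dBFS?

-7.296875 dBFS

x − T + W/2 = -5 − (-8) + 4 = 7.
GR = (1 − 1/4) × 7² / 16 = 0.75 × 49 / 16 = 2.296875 dB.
Output = -5 − 2.296875 = -7.296875 dBFS.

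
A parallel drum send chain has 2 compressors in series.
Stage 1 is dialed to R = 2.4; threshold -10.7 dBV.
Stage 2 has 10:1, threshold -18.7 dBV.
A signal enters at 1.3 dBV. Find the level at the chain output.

Stage 1: overshoot 12 dB → 12/2.4 = 5 dB → -5.7 dBV.
Stage 2: overshoot 13 dB → 13/10 = 1.3 dB → -17.4 dBV.

-17.4 dBV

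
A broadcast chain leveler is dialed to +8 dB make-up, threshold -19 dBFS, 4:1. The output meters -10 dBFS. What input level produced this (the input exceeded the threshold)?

-15 dBFS

Remove make-up: -10 − 8 = -18 dBFS.
Post-compression overshoot = -18 − (-19) = 1 dB.
Undo the ratio: input overshoot = 1 × 4 = 4 dB, giving input = -15 dBFS.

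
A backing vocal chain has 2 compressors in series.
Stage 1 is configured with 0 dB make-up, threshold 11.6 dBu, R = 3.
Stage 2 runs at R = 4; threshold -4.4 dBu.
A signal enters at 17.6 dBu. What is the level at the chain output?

0.1 dBu

Stage 1: overshoot 6 dB → 6/3 = 2 dB → 13.6 dBu.
Stage 2: 18 dB above -4.4 dBu, reduced 4:1 to 4.5 dB above → 0.1 dBu.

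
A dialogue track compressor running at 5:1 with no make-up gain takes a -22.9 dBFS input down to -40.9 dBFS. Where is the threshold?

Let T be the threshold. Output overshoot = (input overshoot)/R, so -40.9 − T = (-22.9 − T)/5.
5·(-40.9 − T) = -22.9 − T → 4·T = -204.5 − (-22.9) = -181.6.
T = -181.6/4 = -45.4 dBFS.

-45.4 dBFS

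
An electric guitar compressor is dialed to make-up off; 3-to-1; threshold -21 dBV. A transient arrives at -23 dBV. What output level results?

-23 dBV

-23 dBV is 2 dB below the -21 dBV threshold, so no gain reduction is applied.
Output = input = -23 dBV.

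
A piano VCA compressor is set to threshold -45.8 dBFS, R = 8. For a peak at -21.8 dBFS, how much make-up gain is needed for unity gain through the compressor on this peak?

21 dB

Overshoot 24 dB → 24/8 = 3 dB after compression, so the compressed level is -45.8 + 3 = -42.8 dBFS.
Make-up = target − compressed = -21.8 − (-42.8) = 21 dB.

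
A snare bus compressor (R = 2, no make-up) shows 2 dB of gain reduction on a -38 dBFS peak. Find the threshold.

Let T be the threshold. Output overshoot = (input overshoot)/R, so -40 − T = (-38 − T)/2.
2·(-40 − T) = -38 − T → 1·T = -80 − (-38) = -42.
T = -42/1 = -42 dBFS.

-42 dBFS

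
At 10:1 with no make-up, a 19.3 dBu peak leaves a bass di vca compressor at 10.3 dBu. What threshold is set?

9.3 dBu

Input is 10 dB above T (since output overshoot × R = input overshoot: (10.3 − T)·10 = 19.3 − T gives T = 9.3 dBu).
Check: 9.3 + (19.3 − 9.3)/10 = 9.3 + 1 = 10.3 dBu. ✓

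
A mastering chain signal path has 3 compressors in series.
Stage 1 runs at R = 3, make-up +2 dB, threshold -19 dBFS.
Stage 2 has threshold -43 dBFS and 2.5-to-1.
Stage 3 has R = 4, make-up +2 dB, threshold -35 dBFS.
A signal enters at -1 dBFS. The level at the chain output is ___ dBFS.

-31.8 dBFS

Stage 1: -1 dBFS is 18 dB over -19 dBFS; at 3:1 that becomes 6 dB over, giving -13 dBFS; +2 dB make-up → -11 dBFS.
Stage 2: 32 dB above -43 dBFS, reduced 2.5:1 to 12.8 dB above → -30.2 dBFS.
Stage 3: 4.8 dB above -35 dBFS, reduced 4:1 to 1.2 dB above → -33.8 dBFS; +2 dB make-up → -31.8 dBFS.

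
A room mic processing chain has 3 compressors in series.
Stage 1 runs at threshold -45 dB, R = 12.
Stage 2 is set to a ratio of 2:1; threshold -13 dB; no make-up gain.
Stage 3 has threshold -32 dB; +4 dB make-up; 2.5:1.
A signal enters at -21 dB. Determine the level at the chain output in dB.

Stage 1: overshoot 24 dB → 24/12 = 2 dB → -43 dB.
Stage 2: below threshold (-43 ≤ -13); passes unchanged; output -43 dB.
Stage 3: -43 dB ≤ -32 dB, so stage 3 doesn't engage; make-up brings it to -39 dB.

-39 dB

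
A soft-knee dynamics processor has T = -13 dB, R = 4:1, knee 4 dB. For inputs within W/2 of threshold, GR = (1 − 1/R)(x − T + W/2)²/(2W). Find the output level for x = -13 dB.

-13.375 dB

x − T + W/2 = -13 − (-13) + 2 = 2.
GR = (1 − 1/4) × 2² / 8 = 0.75 × 4 / 8 = 0.375 dB.
Output = -13 − 0.375 = -13.375 dB.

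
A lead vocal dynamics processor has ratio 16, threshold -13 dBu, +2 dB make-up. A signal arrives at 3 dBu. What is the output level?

-10 dBu

Overshoot: 3 − (-13) = 16 dB.
The 16 dB excess becomes 1 dB after 16:1 reduction.
So the level is -13 + 1 = -12 dBu; make-up adds 2 dB, giving -10 dBu.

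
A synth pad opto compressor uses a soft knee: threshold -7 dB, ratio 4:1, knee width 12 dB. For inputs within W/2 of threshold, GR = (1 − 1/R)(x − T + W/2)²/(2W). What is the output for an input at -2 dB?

x − T + W/2 = -2 − (-7) + 6 = 11.
GR = (1 − 1/4) × 11² / 24 = 0.75 × 121 / 24 = 3.78125 dB.
Output = -2 − 3.78125 = -5.78125 dB.

-5.78125 dB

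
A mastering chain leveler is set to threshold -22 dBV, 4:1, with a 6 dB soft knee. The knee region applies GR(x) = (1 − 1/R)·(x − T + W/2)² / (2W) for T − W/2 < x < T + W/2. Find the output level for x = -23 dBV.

-23.25 dBV

x − T + W/2 = -23 − (-22) + 3 = 2.
GR = (1 − 1/4) × 2² / 12 = 0.75 × 4 / 12 = 0.25 dB.
Output = -23 − 0.25 = -23.25 dBV.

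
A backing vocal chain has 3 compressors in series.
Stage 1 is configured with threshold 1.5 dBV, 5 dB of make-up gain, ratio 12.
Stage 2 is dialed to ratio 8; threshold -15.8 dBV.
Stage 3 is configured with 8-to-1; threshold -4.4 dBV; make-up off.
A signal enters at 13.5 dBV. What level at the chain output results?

Stage 1: overshoot 12 dB → 12/12 = 1 dB → 2.5 dBV; +5 dB make-up → 7.5 dBV.
Stage 2: 23.3 dB above -15.8 dBV, reduced 8:1 to 2.9125 dB above → -12.8875 dBV.
Stage 3: below threshold (-12.8875 ≤ -4.4); passes unchanged; output -12.8875 dBV.

-12.8875 dBV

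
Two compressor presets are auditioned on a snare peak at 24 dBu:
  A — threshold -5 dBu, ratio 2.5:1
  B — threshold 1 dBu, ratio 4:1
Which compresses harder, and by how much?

A, by 0.15 dB

A: GR = 29 − 29/2.5 = 17.4 dB.
B: GR = 23 − 23/4 = 17.25 dB.
Difference: 0.15 dB in favour of A.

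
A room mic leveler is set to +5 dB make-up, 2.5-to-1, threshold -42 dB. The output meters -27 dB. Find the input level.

Stripping the +5 dB make-up gives -32 dB at the gain stage.
Post-compression overshoot = -32 − (-42) = 10 dB.
Input overshoot = R × output overshoot = 25 dB → input = -42 + 25 = -17 dB.

-17 dB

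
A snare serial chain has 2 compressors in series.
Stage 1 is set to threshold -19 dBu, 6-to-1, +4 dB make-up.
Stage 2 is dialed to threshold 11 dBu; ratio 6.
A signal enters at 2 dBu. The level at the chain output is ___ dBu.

Stage 1: overshoot 21 dB → 21/6 = 3.5 dB → -15.5 dBu; +4 dB make-up → -11.5 dBu.
Stage 2: -11.5 dBu ≤ 11 dBu, so stage 2 doesn't engage; output -11.5 dBu.

-11.5 dBu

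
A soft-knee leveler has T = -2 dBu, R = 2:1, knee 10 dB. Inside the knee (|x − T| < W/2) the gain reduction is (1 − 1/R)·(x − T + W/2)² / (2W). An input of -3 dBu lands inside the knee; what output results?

x − T + W/2 = -3 − (-2) + 5 = 4.
GR = (1 − 1/2) × 4² / 20 = 0.5 × 16 / 20 = 0.4 dB.
Output = -3 − 0.4 = -3.4 dBu.

-3.4 dBu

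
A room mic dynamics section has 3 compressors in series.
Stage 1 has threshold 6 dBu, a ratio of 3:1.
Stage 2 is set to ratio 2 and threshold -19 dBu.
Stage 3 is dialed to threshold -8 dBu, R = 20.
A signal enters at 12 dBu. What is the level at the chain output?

Stage 1: 12 dBu is 6 dB over 6 dBu; at 3:1 that becomes 2 dB over, giving 8 dBu.
Stage 2: 27 dB above -19 dBu, reduced 2:1 to 13.5 dB above → -5.5 dBu.
Stage 3: -5.5 dBu is 2.5 dB over -8 dBu; at 20:1 that becomes 0.125 dB over, giving -7.875 dBu.

-7.875 dBu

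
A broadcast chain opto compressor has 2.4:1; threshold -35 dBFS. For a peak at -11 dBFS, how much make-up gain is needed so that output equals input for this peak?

Overshoot 24 dB → 24/2.4 = 10 dB after compression, so the compressed level is -35 + 10 = -25 dBFS.
Make-up = target − compressed = -11 − (-25) = 14 dB.

14 dB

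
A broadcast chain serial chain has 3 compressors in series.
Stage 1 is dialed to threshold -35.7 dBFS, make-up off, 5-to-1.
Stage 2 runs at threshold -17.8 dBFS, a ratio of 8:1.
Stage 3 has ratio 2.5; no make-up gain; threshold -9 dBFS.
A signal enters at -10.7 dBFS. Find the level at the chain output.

-30.7 dBFS

Stage 1: overshoot 25 dB → 25/5 = 5 dB → -30.7 dBFS.
Stage 2: below threshold (-30.7 ≤ -17.8); passes unchanged; output -30.7 dBFS.
Stage 3: -30.7 dBFS ≤ -9 dBFS, so stage 3 doesn't engage; output -30.7 dBFS.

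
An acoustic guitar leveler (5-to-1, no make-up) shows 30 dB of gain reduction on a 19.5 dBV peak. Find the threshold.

Input is 37.5 dB above T (since output overshoot × R = input overshoot: (-10.5 − T)·5 = 19.5 − T gives T = -18 dBV).
Check: -18 + (19.5 − (-18))/5 = -18 + 7.5 = -10.5 dBV. ✓

-18 dBV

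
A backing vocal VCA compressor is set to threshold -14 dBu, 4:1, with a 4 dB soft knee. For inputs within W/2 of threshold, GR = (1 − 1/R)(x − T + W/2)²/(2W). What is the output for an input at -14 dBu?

x − T + W/2 = -14 − (-14) + 2 = 2.
GR = (1 − 1/4) × 2² / 8 = 0.75 × 4 / 8 = 0.375 dB.
Output = -14 − 0.375 = -14.375 dBu.

-14.375 dBu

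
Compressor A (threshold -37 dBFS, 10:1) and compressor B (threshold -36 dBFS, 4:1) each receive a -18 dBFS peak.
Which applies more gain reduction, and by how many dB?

A: GR = 19 − 19/10 = 17.1 dB.
B: GR = 18 − 18/4 = 13.5 dB.
A applies 3.6 dB more gain reduction.

A, by 3.6 dB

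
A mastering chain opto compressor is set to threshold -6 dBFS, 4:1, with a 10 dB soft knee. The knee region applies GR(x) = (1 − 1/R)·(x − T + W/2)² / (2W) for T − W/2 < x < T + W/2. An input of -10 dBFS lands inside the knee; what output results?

x − T + W/2 = -10 − (-6) + 5 = 1.
GR = (1 − 1/4) × 1² / 20 = 0.75 × 1 / 20 = 0.0375 dB.
Output = -10 − 0.0375 = -10.0375 dBFS.

-10.0375 dBFS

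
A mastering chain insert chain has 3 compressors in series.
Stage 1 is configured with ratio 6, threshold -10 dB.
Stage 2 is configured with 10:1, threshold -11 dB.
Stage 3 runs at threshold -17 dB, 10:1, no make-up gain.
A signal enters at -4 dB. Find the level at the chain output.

Stage 1: 6 dB above -10 dB, reduced 6:1 to 1 dB above → -9 dB.
Stage 2: overshoot 2 dB → 2/10 = 0.2 dB → -10.8 dB.
Stage 3: overshoot 6.2 dB → 6.2/10 = 0.62 dB → -16.38 dB.

-16.38 dB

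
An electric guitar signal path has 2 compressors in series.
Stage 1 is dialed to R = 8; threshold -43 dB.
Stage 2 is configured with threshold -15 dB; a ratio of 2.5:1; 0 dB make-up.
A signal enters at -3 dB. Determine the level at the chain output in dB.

Stage 1: -3 dB is 40 dB over -43 dB; at 8:1 that becomes 5 dB over, giving -38 dB.
Stage 2: below threshold (-38 ≤ -15); passes unchanged; output -38 dB.

-38 dB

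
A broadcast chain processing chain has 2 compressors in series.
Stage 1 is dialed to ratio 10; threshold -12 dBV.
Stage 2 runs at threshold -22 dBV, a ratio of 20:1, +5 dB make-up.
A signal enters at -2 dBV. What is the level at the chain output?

Stage 1: -2 dBV is 10 dB over -12 dBV; at 10:1 that becomes 1 dB over, giving -11 dBV.
Stage 2: overshoot 11 dB → 11/20 = 0.55 dB → -21.45 dBV; +5 dB make-up → -16.45 dBV.

-16.45 dBV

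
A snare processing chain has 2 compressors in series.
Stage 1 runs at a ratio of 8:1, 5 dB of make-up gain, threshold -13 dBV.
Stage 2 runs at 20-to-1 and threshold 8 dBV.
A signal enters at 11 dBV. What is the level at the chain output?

-5 dBV

Stage 1: 24 dB above -13 dBV, reduced 8:1 to 3 dB above → -10 dBV; +5 dB make-up → -5 dBV.
Stage 2: below threshold (-5 ≤ 8); passes unchanged; output -5 dBV.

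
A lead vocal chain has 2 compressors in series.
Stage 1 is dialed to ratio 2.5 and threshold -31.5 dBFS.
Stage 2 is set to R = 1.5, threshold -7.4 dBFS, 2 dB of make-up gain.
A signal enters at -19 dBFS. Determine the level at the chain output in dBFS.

-24.5 dBFS

Stage 1: 12.5 dB above -31.5 dBFS, reduced 2.5:1 to 5 dB above → -26.5 dBFS.
Stage 2: -26.5 dBFS is at or below the -7.4 dBFS threshold — no compression; make-up brings it to -24.5 dBFS.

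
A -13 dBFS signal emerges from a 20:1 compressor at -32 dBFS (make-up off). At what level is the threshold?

-33 dBFS

Input is 20 dB above T (since output overshoot × R = input overshoot: (-32 − T)·20 = -13 − T gives T = -33 dBFS).
Check: -33 + (-13 − (-33))/20 = -33 + 1 = -32 dBFS. ✓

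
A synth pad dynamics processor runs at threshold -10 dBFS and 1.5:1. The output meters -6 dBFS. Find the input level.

Post-compression overshoot = -6 − (-10) = 4 dB.
Before 1.5:1 compression the overshoot was 4 × 1.5 = 6 dB, so input = -10 + 6 = -4 dBFS.

-4 dBFS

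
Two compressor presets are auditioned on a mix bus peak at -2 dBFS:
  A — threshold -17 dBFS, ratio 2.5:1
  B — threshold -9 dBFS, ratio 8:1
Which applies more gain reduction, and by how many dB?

A: overshoot 15 dB → output overshoot 6 dB → GR 9 dB.
B: overshoot 7 dB → output overshoot 0.875 dB → GR 6.125 dB.
A applies 2.875 dB more gain reduction.

A, by 2.875 dB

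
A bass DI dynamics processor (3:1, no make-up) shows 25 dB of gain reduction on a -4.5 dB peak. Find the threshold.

-42 dB

Input is 37.5 dB above T (since output overshoot × R = input overshoot: (-29.5 − T)·3 = -4.5 − T gives T = -42 dB).
Check: -42 + (-4.5 − (-42))/3 = -42 + 12.5 = -29.5 dB. ✓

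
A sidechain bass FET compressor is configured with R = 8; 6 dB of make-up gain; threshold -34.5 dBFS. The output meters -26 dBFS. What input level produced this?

-14.5 dBFS

Stripping the +6 dB make-up gives -32 dBFS at the gain stage.
That's 2.5 dB above the -34.5 dBFS threshold.
Undo the ratio: input overshoot = 2.5 × 8 = 20 dB, giving input = -14.5 dBFS.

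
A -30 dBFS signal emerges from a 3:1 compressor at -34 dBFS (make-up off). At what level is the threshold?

Gain reduction = -30 − (-34) = 4 dB; output overshoot = GR / (R − 1) = 4 / 2 = 2 dB.
Threshold = output − output overshoot = -34 − 2 = -36 dBFS.

-36 dBFS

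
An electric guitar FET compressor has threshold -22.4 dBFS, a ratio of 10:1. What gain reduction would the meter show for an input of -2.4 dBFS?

-2.4 dBFS exceeds the threshold by 20 dB.
A 10:1 ratio leaves 2 dB of that excess.
So the signal is attenuated by 20 − 2 = 18 dB.

18 dB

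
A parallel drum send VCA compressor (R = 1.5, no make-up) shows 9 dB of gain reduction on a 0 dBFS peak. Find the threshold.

Input is 27 dB above T (since output overshoot × R = input overshoot: (-9 − T)·1.5 = 0 − T gives T = -27 dBFS).
Check: -27 + (0 − (-27))/1.5 = -27 + 18 = -9 dBFS. ✓

-27 dBFS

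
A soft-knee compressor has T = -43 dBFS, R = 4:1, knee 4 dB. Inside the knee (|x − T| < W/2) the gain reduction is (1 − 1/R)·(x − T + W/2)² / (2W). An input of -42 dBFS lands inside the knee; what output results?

-42.84375 dBFS

x − T + W/2 = -42 − (-43) + 2 = 3.
GR = (1 − 1/4) × 3² / 8 = 0.75 × 9 / 8 = 0.84375 dB.
Output = -42 − 0.84375 = -42.84375 dBFS.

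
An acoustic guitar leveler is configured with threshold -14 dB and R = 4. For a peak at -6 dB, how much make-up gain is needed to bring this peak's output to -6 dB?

6 dB

Overshoot 8 dB → 8/4 = 2 dB after compression, so the compressed level is -14 + 2 = -12 dB.
Make-up = target − compressed = -6 − (-12) = 6 dB.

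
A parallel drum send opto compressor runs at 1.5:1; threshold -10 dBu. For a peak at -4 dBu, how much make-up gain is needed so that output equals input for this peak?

2 dB

Without make-up, output = threshold + overshoot/1.5 = -10 + 4 = -6 dBu.
Gap to target: 2 dB.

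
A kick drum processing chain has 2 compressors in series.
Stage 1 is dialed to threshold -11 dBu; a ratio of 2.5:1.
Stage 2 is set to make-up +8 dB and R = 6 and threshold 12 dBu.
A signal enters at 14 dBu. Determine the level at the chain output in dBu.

Stage 1: 25 dB above -11 dBu, reduced 2.5:1 to 10 dB above → -1 dBu.
Stage 2: -1 dBu is at or below the 12 dBu threshold — no compression; make-up brings it to 7 dBu.

7 dBu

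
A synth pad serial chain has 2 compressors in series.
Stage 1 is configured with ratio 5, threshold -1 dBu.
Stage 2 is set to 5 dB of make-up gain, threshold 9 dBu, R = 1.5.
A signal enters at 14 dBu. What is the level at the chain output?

7 dBu

Stage 1: overshoot 15 dB → 15/5 = 3 dB → 2 dBu.
Stage 2: 2 dBu is at or below the 9 dBu threshold — no compression; make-up brings it to 7 dBu.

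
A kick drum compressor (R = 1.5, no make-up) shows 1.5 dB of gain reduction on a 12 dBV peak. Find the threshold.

Gain reduction = 12 − 10.5 = 1.5 dB; output overshoot = GR / (R − 1) = 1.5 / 0.5 = 3 dB.
Threshold = output − output overshoot = 10.5 − 3 = 7.5 dBV.

7.5 dBV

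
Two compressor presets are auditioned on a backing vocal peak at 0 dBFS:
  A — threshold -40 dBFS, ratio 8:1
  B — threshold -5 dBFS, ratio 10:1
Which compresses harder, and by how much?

A: 40 dB over, compressed to 5 dB over, so 35 dB of GR.
B: 5 dB over, compressed to 0.5 dB over, so 4.5 dB of GR.
A reduces 30.5 dB more.

A, by 30.5 dB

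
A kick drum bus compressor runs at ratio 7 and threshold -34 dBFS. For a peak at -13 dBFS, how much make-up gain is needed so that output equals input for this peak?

18 dB

The peak compresses to -34 + 21/7 = -31 dBFS.
To reach -13 dBFS requires -13 − (-31) = 18 dB of make-up.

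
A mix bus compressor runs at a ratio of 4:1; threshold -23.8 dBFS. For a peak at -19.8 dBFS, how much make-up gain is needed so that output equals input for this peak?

Overshoot 4 dB → 4/4 = 1 dB after compression, so the compressed level is -23.8 + 1 = -22.8 dBFS.
Make-up = target − compressed = -19.8 − (-22.8) = 3 dB.

3 dB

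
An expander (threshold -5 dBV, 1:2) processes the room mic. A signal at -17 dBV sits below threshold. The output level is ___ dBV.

-29 dBV

Below threshold, a 1:2 expander applies gain = (2−1)×(T − x) of attenuation.
(2−1) × 12 = 12 dB, so output = -17 − 12 = -29 dBV.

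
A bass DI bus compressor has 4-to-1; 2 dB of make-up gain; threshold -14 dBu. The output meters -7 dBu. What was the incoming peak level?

Stripping the +2 dB make-up gives -9 dBu at the gain stage.
The compressed level sits -9 − (-14) = 5 dB over threshold.
Before 4:1 compression the overshoot was 5 × 4 = 20 dB, so input = -14 + 20 = 6 dBu.

6 dBu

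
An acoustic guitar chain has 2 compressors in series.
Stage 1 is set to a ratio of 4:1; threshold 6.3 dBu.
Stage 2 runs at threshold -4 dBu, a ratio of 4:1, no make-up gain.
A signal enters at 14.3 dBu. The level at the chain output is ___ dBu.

Stage 1: 14.3 dBu is 8 dB over 6.3 dBu; at 4:1 that becomes 2 dB over, giving 8.3 dBu.
Stage 2: 12.3 dB above -4 dBu, reduced 4:1 to 3.075 dB above → -0.925 dBu.

-0.925 dBu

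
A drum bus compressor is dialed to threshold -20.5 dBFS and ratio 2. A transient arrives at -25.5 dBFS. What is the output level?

-25.5 dBFS

-25.5 dBFS is 5 dB below the -20.5 dBFS threshold, so no gain reduction is applied.
Output = input = -25.5 dBFS.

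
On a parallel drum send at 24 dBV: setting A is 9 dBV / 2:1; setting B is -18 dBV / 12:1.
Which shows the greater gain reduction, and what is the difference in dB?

B, by 31 dB

A: 15 dB over, compressed to 7.5 dB over, so 7.5 dB of GR.
B: 42 dB over, compressed to 3.5 dB over, so 38.5 dB of GR.
B applies 31 dB more gain reduction.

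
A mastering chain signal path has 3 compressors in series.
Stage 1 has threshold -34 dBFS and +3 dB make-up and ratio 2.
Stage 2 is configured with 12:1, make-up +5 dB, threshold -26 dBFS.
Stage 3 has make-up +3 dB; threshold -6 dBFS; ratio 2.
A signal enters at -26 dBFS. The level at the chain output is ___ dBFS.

-19 dBFS

Stage 1: 8 dB above -34 dBFS, reduced 2:1 to 4 dB above → -30 dBFS; +3 dB make-up → -27 dBFS.
Stage 2: -27 dBFS is at or below the -26 dBFS threshold — no compression; make-up brings it to -22 dBFS.
Stage 3: -22 dBFS ≤ -6 dBFS, so stage 3 doesn't engage; make-up brings it to -19 dBFS.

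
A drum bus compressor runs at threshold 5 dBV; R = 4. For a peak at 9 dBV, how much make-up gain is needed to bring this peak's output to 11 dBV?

5 dB

Without make-up, output = threshold + overshoot/4 = 5 + 1 = 6 dBV.
Gap to target: 5 dB.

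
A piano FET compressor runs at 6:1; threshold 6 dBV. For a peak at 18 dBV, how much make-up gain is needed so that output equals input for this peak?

Without make-up, output = threshold + overshoot/6 = 6 + 2 = 8 dBV.
Gap to target: 10 dB.

10 dB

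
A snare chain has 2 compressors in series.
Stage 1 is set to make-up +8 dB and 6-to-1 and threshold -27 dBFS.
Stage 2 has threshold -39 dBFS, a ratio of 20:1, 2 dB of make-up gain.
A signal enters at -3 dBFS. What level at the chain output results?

-35.8 dBFS

Stage 1: overshoot 24 dB → 24/6 = 4 dB → -23 dBFS; +8 dB make-up → -15 dBFS.
Stage 2: 24 dB above -39 dBFS, reduced 20:1 to 1.2 dB above → -37.8 dBFS; +2 dB make-up → -35.8 dBFS.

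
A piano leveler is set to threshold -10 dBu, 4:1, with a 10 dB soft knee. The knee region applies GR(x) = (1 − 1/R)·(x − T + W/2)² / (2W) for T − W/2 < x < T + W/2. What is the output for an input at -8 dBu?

-9.8375 dBu

x − T + W/2 = -8 − (-10) + 5 = 7.
GR = (1 − 1/4) × 7² / 20 = 0.75 × 49 / 20 = 1.8375 dB.
Output = -8 − 1.8375 = -9.8375 dBu.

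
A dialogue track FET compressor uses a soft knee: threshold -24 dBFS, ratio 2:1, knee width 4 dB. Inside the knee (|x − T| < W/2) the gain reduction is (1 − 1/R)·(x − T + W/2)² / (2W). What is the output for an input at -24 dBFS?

x − T + W/2 = -24 − (-24) + 2 = 2.
GR = (1 − 1/2) × 2² / 8 = 0.5 × 4 / 8 = 0.25 dB.
Output = -24 − 0.25 = -24.25 dBFS.

-24.25 dBFS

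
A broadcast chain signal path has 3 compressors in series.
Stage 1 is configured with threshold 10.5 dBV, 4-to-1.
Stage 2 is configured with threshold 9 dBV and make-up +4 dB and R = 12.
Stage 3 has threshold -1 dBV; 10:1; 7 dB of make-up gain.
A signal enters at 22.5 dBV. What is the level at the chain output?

7.4375 dBV

Stage 1: overshoot 12 dB → 12/4 = 3 dB → 13.5 dBV.
Stage 2: overshoot 4.5 dB → 4.5/12 = 0.375 dB → 9.375 dBV; +4 dB make-up → 13.375 dBV.
Stage 3: overshoot 14.375 dB → 14.375/10 = 1.4375 dB → 0.4375 dBV; +7 dB make-up → 7.4375 dBV.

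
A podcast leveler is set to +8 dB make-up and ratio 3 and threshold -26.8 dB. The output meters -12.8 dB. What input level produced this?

Stripping the +8 dB make-up gives -20.8 dB at the gain stage.
Post-compression overshoot = -20.8 − (-26.8) = 6 dB.
Undo the ratio: input overshoot = 6 × 3 = 18 dB, giving input = -8.8 dB.

-8.8 dB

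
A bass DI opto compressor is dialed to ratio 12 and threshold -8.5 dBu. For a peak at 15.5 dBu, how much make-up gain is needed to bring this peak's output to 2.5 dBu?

Overshoot 24 dB → 24/12 = 2 dB after compression, so the compressed level is -8.5 + 2 = -6.5 dBu.
Make-up = target − compressed = 2.5 − (-6.5) = 9 dB.

9 dB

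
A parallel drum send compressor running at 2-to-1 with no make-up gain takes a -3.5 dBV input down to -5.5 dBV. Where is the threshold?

Gain reduction = -3.5 − (-5.5) = 2 dB; output overshoot = GR / (R − 1) = 2 / 1 = 2 dB.
Threshold = output − output overshoot = -5.5 − 2 = -7.5 dBV.

-7.5 dBV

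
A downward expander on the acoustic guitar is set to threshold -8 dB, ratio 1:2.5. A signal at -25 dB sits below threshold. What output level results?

Below threshold, a 1:2.5 expander applies gain = (2.5−1)×(T − x) of attenuation.
(2.5−1) × 17 = 25.5 dB, so output = -25 − 25.5 = -50.5 dB.

-50.5 dB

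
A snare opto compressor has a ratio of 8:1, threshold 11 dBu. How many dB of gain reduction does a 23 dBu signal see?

Overshoot = 23 − 11 = 12 dB.
At 8:1, output sits 12/8 = 1.5 dB above threshold.
Gain reduction = 12 − 1.5 = 10.5 dB.

10.5 dB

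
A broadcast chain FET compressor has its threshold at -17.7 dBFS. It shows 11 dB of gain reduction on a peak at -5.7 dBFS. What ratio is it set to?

Input overshoot = -5.7 − (-17.7) = 12 dB.
Output overshoot = 12 − 11 = 1 dB.
Ratio = input overshoot / output overshoot = 12 / 1 = 12.

12:1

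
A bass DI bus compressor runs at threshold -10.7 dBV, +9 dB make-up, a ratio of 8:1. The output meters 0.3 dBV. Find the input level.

Before make-up, the level was 0.3 − 9 = -8.7 dBV.
That's 2 dB above the -10.7 dBV threshold.
Before 8:1 compression the overshoot was 2 × 8 = 16 dB, so input = -10.7 + 16 = 5.3 dBV.

5.3 dBV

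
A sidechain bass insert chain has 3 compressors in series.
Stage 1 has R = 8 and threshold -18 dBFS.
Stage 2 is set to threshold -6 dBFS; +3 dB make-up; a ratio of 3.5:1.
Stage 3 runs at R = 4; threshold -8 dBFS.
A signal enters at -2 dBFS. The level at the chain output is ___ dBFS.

-13 dBFS

Stage 1: -2 dBFS is 16 dB over -18 dBFS; at 8:1 that becomes 2 dB over, giving -16 dBFS.
Stage 2: -16 dBFS is at or below the -6 dBFS threshold — no compression; make-up brings it to -13 dBFS.
Stage 3: below threshold (-13 ≤ -8); passes unchanged; output -13 dBFS.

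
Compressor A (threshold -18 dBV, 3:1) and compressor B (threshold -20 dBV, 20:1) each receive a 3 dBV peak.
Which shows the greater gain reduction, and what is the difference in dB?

B, by 7.85 dB

A: GR = 21 − 21/3 = 14 dB.
B: GR = 23 − 23/20 = 21.85 dB.
B applies 7.85 dB more gain reduction.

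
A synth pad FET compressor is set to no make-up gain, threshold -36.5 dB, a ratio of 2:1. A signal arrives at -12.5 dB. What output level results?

-24.5 dB

Overshoot: -12.5 − (-36.5) = 24 dB.
At 2:1 the overshoot is divided by 2, leaving 12 dB above threshold.
Output = -36.5 + 12 = -24.5 dB.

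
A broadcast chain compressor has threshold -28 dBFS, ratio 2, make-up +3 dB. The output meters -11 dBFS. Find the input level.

Before make-up, the level was -11 − 3 = -14 dBFS.
Post-compression overshoot = -14 − (-28) = 14 dB.
Undo the ratio: input overshoot = 14 × 2 = 28 dB, giving input = 0 dBFS.

0 dBFS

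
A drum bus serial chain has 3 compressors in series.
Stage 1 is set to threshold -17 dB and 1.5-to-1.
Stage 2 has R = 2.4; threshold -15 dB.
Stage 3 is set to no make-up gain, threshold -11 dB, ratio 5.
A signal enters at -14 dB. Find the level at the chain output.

Stage 1: 3 dB above -17 dB, reduced 1.5:1 to 2 dB above → -15 dB.
Stage 2: -15 dB ≤ -15 dB, so stage 2 doesn't engage; output -15 dB.
Stage 3: below threshold (-15 ≤ -11); passes unchanged; output -15 dB.

-15 dB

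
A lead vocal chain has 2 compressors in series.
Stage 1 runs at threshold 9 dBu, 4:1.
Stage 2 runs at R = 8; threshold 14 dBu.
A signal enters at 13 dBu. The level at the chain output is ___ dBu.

10 dBu

Stage 1: overshoot 4 dB → 4/4 = 1 dB → 10 dBu.
Stage 2: 10 dBu is at or below the 14 dBu threshold — no compression; output 10 dBu.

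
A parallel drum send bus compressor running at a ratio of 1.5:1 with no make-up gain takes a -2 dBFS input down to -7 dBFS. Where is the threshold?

-17 dBFS

Let T be the threshold. Output overshoot = (input overshoot)/R, so -7 − T = (-2 − T)/1.5.
1.5·(-7 − T) = -2 − T → 0.5·T = -10.5 − (-2) = -8.5.
T = -8.5/0.5 = -17 dBFS.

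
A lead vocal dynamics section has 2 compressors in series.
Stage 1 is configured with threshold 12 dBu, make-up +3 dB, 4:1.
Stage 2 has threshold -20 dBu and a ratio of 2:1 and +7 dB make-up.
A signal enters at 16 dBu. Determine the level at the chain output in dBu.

Stage 1: overshoot 4 dB → 4/4 = 1 dB → 13 dBu; +3 dB make-up → 16 dBu.
Stage 2: 36 dB above -20 dBu, reduced 2:1 to 18 dB above → -2 dBu; +7 dB make-up → 5 dBu.

5 dBu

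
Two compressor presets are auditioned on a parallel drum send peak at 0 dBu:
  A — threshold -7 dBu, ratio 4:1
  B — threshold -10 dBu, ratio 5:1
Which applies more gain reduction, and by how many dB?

A: GR = 7 − 7/4 = 5.25 dB.
B: GR = 10 − 10/5 = 8 dB.
B applies 2.75 dB more gain reduction.

B, by 2.75 dB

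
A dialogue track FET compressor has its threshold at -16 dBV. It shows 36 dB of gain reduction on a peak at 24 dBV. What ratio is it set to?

10:1

Input overshoot = 24 − (-16) = 40 dB.
Output overshoot = 40 − 36 = 4 dB.
Ratio = input overshoot / output overshoot = 40 / 4 = 10.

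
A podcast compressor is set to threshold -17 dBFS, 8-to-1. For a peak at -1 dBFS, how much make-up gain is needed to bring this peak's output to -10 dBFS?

Without make-up, output = threshold + overshoot/8 = -17 + 2 = -15 dBFS.
Gap to target: 5 dB.

5 dB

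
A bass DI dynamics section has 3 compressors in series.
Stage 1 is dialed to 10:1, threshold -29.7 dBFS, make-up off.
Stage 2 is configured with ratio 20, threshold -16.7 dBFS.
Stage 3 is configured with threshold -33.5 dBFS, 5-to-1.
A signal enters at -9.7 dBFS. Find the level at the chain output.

-32.34 dBFS

Stage 1: -9.7 dBFS is 20 dB over -29.7 dBFS; at 10:1 that becomes 2 dB over, giving -27.7 dBFS.
Stage 2: below threshold (-27.7 ≤ -16.7); passes unchanged; output -27.7 dBFS.
Stage 3: 5.8 dB above -33.5 dBFS, reduced 5:1 to 1.16 dB above → -32.34 dBFS.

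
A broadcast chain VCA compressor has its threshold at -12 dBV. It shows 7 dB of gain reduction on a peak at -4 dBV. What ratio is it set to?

Input overshoot = -4 − (-12) = 8 dB.
Output overshoot = 8 − 7 = 1 dB.
Ratio = input overshoot / output overshoot = 8 / 1 = 8.

8:1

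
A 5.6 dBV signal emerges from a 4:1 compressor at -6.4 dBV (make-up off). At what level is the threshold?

-10.4 dBV

Input is 16 dB above T (since output overshoot × R = input overshoot: (-6.4 − T)·4 = 5.6 − T gives T = -10.4 dBV).
Check: -10.4 + (5.6 − (-10.4))/4 = -10.4 + 4 = -6.4 dBV. ✓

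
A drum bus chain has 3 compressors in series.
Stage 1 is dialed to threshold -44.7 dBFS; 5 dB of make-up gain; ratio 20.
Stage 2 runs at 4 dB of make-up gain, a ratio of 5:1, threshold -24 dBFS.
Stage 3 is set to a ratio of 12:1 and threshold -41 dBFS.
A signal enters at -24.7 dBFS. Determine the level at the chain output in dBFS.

-40.475 dBFS

Stage 1: overshoot 20 dB → 20/20 = 1 dB → -43.7 dBFS; +5 dB make-up → -38.7 dBFS.
Stage 2: -38.7 dBFS is at or below the -24 dBFS threshold — no compression; make-up brings it to -34.7 dBFS.
Stage 3: overshoot 6.3 dB → 6.3/12 = 0.525 dB → -40.475 dBFS.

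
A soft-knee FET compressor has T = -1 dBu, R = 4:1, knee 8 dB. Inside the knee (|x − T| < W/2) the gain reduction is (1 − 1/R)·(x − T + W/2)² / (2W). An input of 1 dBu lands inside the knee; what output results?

-0.6875 dBu

x − T + W/2 = 1 − (-1) + 4 = 6.
GR = (1 − 1/4) × 6² / 16 = 0.75 × 36 / 16 = 1.6875 dB.
Output = 1 − 1.6875 = -0.6875 dBu.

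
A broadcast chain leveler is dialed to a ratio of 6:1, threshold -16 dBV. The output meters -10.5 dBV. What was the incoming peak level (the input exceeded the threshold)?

17 dBV

The compressed level sits -10.5 − (-16) = 5.5 dB over threshold.
Undo the ratio: input overshoot = 5.5 × 6 = 33 dB, giving input = 17 dBV.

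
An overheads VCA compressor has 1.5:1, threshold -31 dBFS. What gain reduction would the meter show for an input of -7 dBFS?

8 dB

Overshoot = -7 − (-31) = 24 dB.
After 1.5:1 compression the overshoot becomes 24/1.5 = 16 dB.
GR = overshoot in − overshoot out = 24 − 16 = 8 dB.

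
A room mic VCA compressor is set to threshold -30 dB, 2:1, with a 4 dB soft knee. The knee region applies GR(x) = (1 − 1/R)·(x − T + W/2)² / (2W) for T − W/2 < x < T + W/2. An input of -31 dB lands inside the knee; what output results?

-31.0625 dB

x − T + W/2 = -31 − (-30) + 2 = 1.
GR = (1 − 1/2) × 1² / 8 = 0.5 × 1 / 8 = 0.0625 dB.
Output = -31 − 0.0625 = -31.0625 dB.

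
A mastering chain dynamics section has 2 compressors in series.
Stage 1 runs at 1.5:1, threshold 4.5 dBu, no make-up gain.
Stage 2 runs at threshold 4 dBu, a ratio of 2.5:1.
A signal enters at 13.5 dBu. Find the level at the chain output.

6.6 dBu

Stage 1: 9 dB above 4.5 dBu, reduced 1.5:1 to 6 dB above → 10.5 dBu.
Stage 2: overshoot 6.5 dB → 6.5/2.5 = 2.6 dB → 6.6 dBu.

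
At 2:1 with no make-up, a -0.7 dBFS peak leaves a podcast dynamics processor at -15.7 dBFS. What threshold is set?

Input is 30 dB above T (since output overshoot × R = input overshoot: (-15.7 − T)·2 = -0.7 − T gives T = -30.7 dBFS).
Check: -30.7 + (-0.7 − (-30.7))/2 = -30.7 + 15 = -15.7 dBFS. ✓

-30.7 dBFS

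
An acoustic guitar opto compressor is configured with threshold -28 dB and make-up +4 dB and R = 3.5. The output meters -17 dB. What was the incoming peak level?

-3.5 dB

Before make-up, the level was -17 − 4 = -21 dB.
That's 7 dB above the -28 dB threshold.
Undo the ratio: input overshoot = 7 × 3.5 = 24.5 dB, giving input = -3.5 dB.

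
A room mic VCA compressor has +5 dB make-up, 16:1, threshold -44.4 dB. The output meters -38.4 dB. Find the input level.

Before make-up, the level was -38.4 − 5 = -43.4 dB.
Post-compression overshoot = -43.4 − (-44.4) = 1 dB.
Input overshoot = R × output overshoot = 16 dB → input = -44.4 + 16 = -28.4 dB.

-28.4 dB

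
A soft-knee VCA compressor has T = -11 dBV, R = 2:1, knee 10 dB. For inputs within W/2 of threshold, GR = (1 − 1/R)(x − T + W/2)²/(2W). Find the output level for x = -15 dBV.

x − T + W/2 = -15 − (-11) + 5 = 1.
GR = (1 − 1/2) × 1² / 20 = 0.5 × 1 / 20 = 0.025 dB.
Output = -15 − 0.025 = -15.025 dBV.

-15.025 dBV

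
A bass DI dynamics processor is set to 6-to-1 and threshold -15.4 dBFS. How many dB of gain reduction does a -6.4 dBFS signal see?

7.5 dB

The signal is 9 dB above threshold.
After 6:1 compression the overshoot becomes 9/6 = 1.5 dB.
So the signal is attenuated by 9 − 1.5 = 7.5 dB.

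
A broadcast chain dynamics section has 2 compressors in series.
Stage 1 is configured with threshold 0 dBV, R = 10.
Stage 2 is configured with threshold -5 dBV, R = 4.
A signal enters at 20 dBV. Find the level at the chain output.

Stage 1: 20 dB above 0 dBV, reduced 10:1 to 2 dB above → 2 dBV.
Stage 2: 2 dBV is 7 dB over -5 dBV; at 4:1 that becomes 1.75 dB over, giving -3.25 dBV.

-3.25 dBV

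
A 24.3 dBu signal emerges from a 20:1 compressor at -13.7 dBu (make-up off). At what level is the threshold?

Input is 40 dB above T (since output overshoot × R = input overshoot: (-13.7 − T)·20 = 24.3 − T gives T = -15.7 dBu).
Check: -15.7 + (24.3 − (-15.7))/20 = -15.7 + 2 = -13.7 dBu. ✓

-15.7 dBu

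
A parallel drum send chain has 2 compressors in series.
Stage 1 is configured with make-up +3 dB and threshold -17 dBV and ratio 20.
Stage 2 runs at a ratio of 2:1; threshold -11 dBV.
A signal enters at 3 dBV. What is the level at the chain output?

-13 dBV

Stage 1: overshoot 20 dB → 20/20 = 1 dB → -16 dBV; +3 dB make-up → -13 dBV.
Stage 2: below threshold (-13 ≤ -11); passes unchanged; output -13 dBV.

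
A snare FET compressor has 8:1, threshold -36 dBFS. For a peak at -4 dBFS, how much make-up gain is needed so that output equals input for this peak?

Without make-up, output = threshold + overshoot/8 = -36 + 4 = -32 dBFS.
Gap to target: 28 dB.

28 dB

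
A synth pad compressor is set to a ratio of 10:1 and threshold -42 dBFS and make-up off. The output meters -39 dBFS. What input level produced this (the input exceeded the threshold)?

-12 dBFS

That's 3 dB above the -42 dBFS threshold.
Before 10:1 compression the overshoot was 3 × 10 = 30 dB, so input = -42 + 30 = -12 dBFS.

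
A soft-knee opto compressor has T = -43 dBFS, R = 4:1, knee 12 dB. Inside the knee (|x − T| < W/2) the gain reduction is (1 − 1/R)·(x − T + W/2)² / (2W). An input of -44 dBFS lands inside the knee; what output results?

-44.78125 dBFS

x − T + W/2 = -44 − (-43) + 6 = 5.
GR = (1 − 1/4) × 5² / 24 = 0.75 × 25 / 24 = 0.78125 dB.
Output = -44 − 0.78125 = -44.78125 dBFS.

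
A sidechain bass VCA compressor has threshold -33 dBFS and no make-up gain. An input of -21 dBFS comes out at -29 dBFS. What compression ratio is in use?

3:1

Input overshoot = -21 − (-33) = 12 dB; output overshoot = -29 − (-33) = 4 dB.
Ratio = 12 / 4 = 3.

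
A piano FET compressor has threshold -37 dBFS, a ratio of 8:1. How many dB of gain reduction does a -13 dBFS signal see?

The signal is 24 dB above threshold.
A 8:1 ratio leaves 3 dB of that excess.
GR = overshoot in − overshoot out = 24 − 3 = 21 dB.

21 dB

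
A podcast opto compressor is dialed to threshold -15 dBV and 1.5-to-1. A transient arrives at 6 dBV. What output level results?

6 dBV sits 21 dB over threshold.
The 21 dB excess becomes 14 dB after 1.5:1 reduction.
Output = -15 + 14 = -1 dBV.

-1 dBV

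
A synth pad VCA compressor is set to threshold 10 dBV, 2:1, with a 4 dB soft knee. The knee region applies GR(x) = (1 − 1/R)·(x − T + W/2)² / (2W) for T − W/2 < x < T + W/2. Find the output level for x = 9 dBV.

8.9375 dBV

x − T + W/2 = 9 − 10 + 2 = 1.
GR = (1 − 1/2) × 1² / 8 = 0.5 × 1 / 8 = 0.0625 dB.
Output = 9 − 0.0625 = 8.9375 dBV.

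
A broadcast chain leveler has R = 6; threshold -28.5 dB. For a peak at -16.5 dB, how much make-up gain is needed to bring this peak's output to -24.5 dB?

2 dB

Overshoot 12 dB → 12/6 = 2 dB after compression, so the compressed level is -28.5 + 2 = -26.5 dB.
Make-up = target − compressed = -24.5 − (-26.5) = 2 dB.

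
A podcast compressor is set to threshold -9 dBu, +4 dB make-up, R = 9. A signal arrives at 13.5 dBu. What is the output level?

-2.5 dBu

Overshoot: 13.5 − (-9) = 22.5 dB.
9:1 compression reduces that to 22.5/9 = 2.5 dB over.
So the level is -9 + 2.5 = -6.5 dBu; make-up adds 4 dB, giving -2.5 dBu.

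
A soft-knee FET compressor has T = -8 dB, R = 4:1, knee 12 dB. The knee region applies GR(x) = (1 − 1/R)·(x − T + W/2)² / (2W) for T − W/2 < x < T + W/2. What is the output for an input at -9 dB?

-9.78125 dB

x − T + W/2 = -9 − (-8) + 6 = 5.
GR = (1 − 1/4) × 5² / 24 = 0.75 × 25 / 24 = 0.78125 dB.
Output = -9 − 0.78125 = -9.78125 dB.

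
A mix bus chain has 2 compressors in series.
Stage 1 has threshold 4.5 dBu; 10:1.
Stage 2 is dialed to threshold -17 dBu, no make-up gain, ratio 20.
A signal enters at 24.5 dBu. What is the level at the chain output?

-15.825 dBu

Stage 1: 24.5 dBu is 20 dB over 4.5 dBu; at 10:1 that becomes 2 dB over, giving 6.5 dBu.
Stage 2: overshoot 23.5 dB → 23.5/20 = 1.175 dB → -15.825 dBu.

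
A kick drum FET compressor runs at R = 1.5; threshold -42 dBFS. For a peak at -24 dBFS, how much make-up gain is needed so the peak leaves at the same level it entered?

6 dB

The peak compresses to -42 + 18/1.5 = -30 dBFS.
To reach -24 dBFS requires -24 − (-30) = 6 dB of make-up.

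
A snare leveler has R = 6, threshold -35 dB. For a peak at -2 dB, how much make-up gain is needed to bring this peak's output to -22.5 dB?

Without make-up, output = threshold + overshoot/6 = -35 + 5.5 = -29.5 dB.
Gap to target: 7 dB.

7 dB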